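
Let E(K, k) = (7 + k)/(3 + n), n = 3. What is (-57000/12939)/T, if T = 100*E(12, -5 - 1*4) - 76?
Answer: 375/9307 ≈ 0.040292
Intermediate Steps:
E(K, k) = 7/6 + k/6 (E(K, k) = (7 + k)/(3 + 3) = (7 + k)/6 = (7 + k)*(1/6) = 7/6 + k/6)
T = -328/3 (T = 100*(7/6 + (-5 - 1*4)/6) - 76 = 100*(7/6 + (-5 - 4)/6) - 76 = 100*(7/6 + (1/6)*(-9)) - 76 = 100*(7/6 - 3/2) - 76 = 100*(-1/3) - 76 = -100/3 - 76 = -328/3 ≈ -109.33)
(-57000/12939)/T = (-57000/12939)/(-328/3) = -57000*1/12939*(-3/328) = -1000/227*(-3/328) = 375/9307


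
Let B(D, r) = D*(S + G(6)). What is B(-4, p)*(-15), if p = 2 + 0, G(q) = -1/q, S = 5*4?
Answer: 1190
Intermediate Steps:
S = 20
p = 2
B(D, r) = 119*D/6 (B(D, r) = D*(20 - 1/6) = D*(20 - 1*⅙) = D*(20 - ⅙) = D*(119/6) = 119*D/6)
B(-4, p)*(-15) = ((119/6)*(-4))*(-15) = -238/3*(-15) = 1190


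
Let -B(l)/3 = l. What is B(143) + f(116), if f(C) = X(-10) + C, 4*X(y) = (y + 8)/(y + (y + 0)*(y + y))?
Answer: -118941/380 ≈ -313.00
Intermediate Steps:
B(l) = -3*l
X(y) = (8 + y)/(4*(y + 2*y²)) (X(y) = ((y + 8)/(y + (y + 0)*(y + y)))/4 = ((8 + y)/(y + y*(2*y)))/4 = ((8 + y)/(y + 2*y²))/4 = (8 + y)/(4*(y + 2*y²)))
f(C) = -1/380 + C (f(C) = (¼)*(8 - 10)/(-10*(1 + 2*(-10))) + C = (¼)*(-⅒)*(-2)/(1 - 20) + C = (¼)*(-⅒)*(-2)/(-19) + C = (¼)*(-⅒)*(-1/19)*(-2) + C = -1/380 + C)
B(143) + f(116) = -3*143 + (-1/380 + 116) = -429 + 44079/380 = -118941/380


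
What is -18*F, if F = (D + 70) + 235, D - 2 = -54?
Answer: -4554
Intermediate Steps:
D = -52 (D = 2 - 54 = -52)
F = 253 (F = (-52 + 70) + 235 = 18 + 235 = 253)
-18*F = -18*253 = -4554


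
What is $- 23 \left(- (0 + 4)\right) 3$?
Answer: $276$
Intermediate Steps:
$- 23 \left(- (0 + 4)\right) 3 = - 23 \left(\left(-1\right) 4\right) 3 = \left(-23\right) \left(-4\right) 3 = 92 \cdot 3 = 276$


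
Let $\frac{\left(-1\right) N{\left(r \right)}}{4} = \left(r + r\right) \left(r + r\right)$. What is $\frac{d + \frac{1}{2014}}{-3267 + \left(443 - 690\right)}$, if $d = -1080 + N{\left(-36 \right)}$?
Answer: $\frac{43937423}{7077196} \approx 6.2083$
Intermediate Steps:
$N{\left(r \right)} = - 16 r^{2}$ ($N{\left(r \right)} = - 4 \left(r + r\right) \left(r + r\right) = - 4 \cdot 2 r 2 r = - 4 \cdot 4 r^{2} = - 16 r^{2}$)
$d = -21816$ ($d = -1080 - 16 \left(-36\right)^{2} = -1080 - 20736 = -21816$)
$\frac{d + \frac{1}{2014}}{-3267 + \left(443 - 690\right)} = \frac{-21816 + \frac{1}{2014}}{-3267 + \left(443 - 690\right)} = - \frac{43937423}{2014 \left(-3267 - 247\right)} = - \frac{43937423}{2014 \left(-3514\right)} = \left(- \frac{43937423}{2014}\right) \left(- \frac{1}{3514}\right) = \frac{43937423}{7077196}$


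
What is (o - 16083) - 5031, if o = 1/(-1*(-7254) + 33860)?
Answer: -868080995/41114 ≈ -21114.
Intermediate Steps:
o = 1/41114 (o = 1/(7254 + 33860) = 1/41114 ≈ 2.4323e-5)
(o - 16083) - 5031 = (1/41114 - 16083) - 5031 = -661236461/41114 - 5031 = -868080995/41114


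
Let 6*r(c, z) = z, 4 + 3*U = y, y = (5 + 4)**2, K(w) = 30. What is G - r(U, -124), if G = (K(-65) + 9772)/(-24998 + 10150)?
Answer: 15365/768 ≈ 20.007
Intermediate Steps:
y = 81 (y = 9**2 = 81)
U = 77/3 (U = -4/3 + (1/3)*81 = -4/3 + 27 = 77/3 ≈ 25.667)
r(c, z) = z/6
G = -169/256 (G = (30 + 9772)/(-24998 + 10150) = 9802/(-14848) = 9802*(-1/14848) = -169/256 ≈ -0.66016)
G - r(U, -124) = -169/256 - (-124)/6 = -169/256 - 1*(-62/3) = -169/256 + 62/3 = 15365/768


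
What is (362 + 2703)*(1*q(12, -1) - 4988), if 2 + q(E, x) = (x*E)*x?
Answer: -15257570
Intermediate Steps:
q(E, x) = -2 + E*x² (q(E, x) = -2 + (x*E)*x = -2 + (E*x)*x = -2 + E*x²)
(362 + 2703)*(1*q(12, -1) - 4988) = (362 + 2703)*(1*(-2 + 12*(-1)²) - 4988) = 3065*(1*(-2 + 12*1) - 4988) = 3065*(1*(-2 + 12) - 4988) = 3065*(1*10 - 4988) = 3065*(10 - 4988) = 3065*(-4978) = -15257570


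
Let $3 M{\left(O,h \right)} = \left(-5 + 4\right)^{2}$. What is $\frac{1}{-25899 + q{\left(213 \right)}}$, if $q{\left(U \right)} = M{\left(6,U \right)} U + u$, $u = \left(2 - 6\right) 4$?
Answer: $- \frac{1}{25844} \approx -3.8694 \cdot 10^{-5}$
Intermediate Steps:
$M{\left(O,h \right)} = \frac{1}{3}$ ($M{\left(O,h \right)} = \frac{\left(-5 + 4\right)^{2}}{3} = \frac{\left(-1\right)^{2}}{3} = \frac{1}{3} \cdot 1 = \frac{1}{3}$)
$u = -16$ ($u = \left(-4\right) 4 = -16$)
$q{\left(U \right)} = -16 + \frac{U}{3}$ ($q{\left(U \right)} = \frac{U}{3} - 16 = -16 + \frac{U}{3}$)
$\frac{1}{-25899 + q{\left(213 \right)}} = \frac{1}{-25899 + \left(-16 + \frac{1}{3} \cdot 213\right)} = \frac{1}{-25899 + \left(-16 + 71\right)} = \frac{1}{-25899 + 55} = \frac{1}{-25844} = - \frac{1}{25844}$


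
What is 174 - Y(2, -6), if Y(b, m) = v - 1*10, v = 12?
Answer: 172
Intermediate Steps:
Y(b, m) = 2 (Y(b, m) = 12 - 1*10 = 12 - 10 = 2)
174 - Y(2, -6) = 174 - 1*2 = 174 - 2 = 172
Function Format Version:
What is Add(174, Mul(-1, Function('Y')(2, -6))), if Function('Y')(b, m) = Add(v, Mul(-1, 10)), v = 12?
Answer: 172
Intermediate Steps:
Function('Y')(b, m) = 2 (Function('Y')(b, m) = Add(12, Mul(-1, 10)) = Add(12, -10) = 2)
Add(174, Mul(-1, Function('Y')(2, -6))) = Add(174, Mul(-1, 2)) = Add(174, -2) = 172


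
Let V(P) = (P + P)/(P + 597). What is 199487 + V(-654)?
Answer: 3790689/19 ≈ 1.9951e+5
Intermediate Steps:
V(P) = 2*P/(597 + P) (V(P) = (2*P)/(597 + P) = 2*P/(597 + P))
199487 + V(-654) = 199487 + 2*(-654)/(597 - 654) = 199487 + 2*(-654)/(-57) = 199487 + 2*(-654)*(-1/57) = 199487 + 436/19 = 3790689/19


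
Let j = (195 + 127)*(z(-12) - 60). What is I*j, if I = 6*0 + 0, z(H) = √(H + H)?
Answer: 0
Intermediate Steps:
z(H) = √2*√H (z(H) = √(2*H) = √2*√H)
I = 0 (I = 0 + 0 = 0)
j = -19320 + 644*I*√6 (j = (195 + 127)*(√2*√(-12) - 60) = 322*(√2*(2*I*√3) - 60) = 322*(2*I*√6 - 60) = 322*(-60 + 2*I*√6) = -19320 + 644*I*√6 ≈ -19320.0 + 1577.5*I)
I*j = 0*(-19320 + 644*I*√6) = 0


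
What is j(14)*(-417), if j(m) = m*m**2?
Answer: -1144248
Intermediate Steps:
j(m) = m**3
j(14)*(-417) = 14**3*(-417) = 2744*(-417) = -1144248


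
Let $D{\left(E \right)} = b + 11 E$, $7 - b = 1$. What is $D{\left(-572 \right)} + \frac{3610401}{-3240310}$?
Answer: $- \frac{20372199061}{3240310} \approx -6287.1$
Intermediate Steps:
$b = 6$ ($b = 7 - 1 = 6$)
$D{\left(E \right)} = 6 + 11 E$
$D{\left(-572 \right)} + \frac{3610401}{-3240310} = \left(6 + 11 \left(-572\right)\right) + \frac{3610401}{-3240310} = \left(6 - 6292\right) + 3610401 \left(- \frac{1}{3240310}\right) = -6286 - \frac{3610401}{3240310} = - \frac{20372199061}{3240310}$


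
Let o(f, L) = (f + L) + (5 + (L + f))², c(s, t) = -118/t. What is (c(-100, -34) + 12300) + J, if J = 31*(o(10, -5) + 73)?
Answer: 302965/17 ≈ 17821.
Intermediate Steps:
o(f, L) = L + f + (5 + L + f)² (o(f, L) = (L + f) + (5 + L + f)² = L + f + (5 + L + f)²)
J = 5518 (J = 31*((-5 + 10 + (5 - 5 + 10)²) + 73) = 31*((-5 + 10 + 10²) + 73) = 31*((-5 + 10 + 100) + 73) = 31*(105 + 73) = 31*178 = 5518)
(c(-100, -34) + 12300) + J = (-118/(-34) + 12300) + 5518 = (-118*(-1/34) + 12300) + 5518 = (59/17 + 12300) + 5518 = 209159/17 + 5518 = 302965/17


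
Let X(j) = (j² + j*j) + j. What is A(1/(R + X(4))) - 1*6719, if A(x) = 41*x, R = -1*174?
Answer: -927263/138 ≈ -6719.3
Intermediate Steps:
X(j) = j + 2*j² (X(j) = (j² + j²) + j = 2*j² + j = j + 2*j²)
R = -174
A(1/(R + X(4))) - 1*6719 = 41/(-174 + 4*(1 + 2*4)) - 1*6719 = 41/(-174 + 4*(1 + 8)) - 6719 = 41/(-174 + 4*9) - 6719 = 41/(-174 + 36) - 6719 = 41/(-138) - 6719 = 41*(-1/138) - 6719 = -41/138 - 6719 = -927263/138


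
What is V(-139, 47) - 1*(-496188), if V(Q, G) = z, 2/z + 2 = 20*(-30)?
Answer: 149352587/301 ≈ 4.9619e+5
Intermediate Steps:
z = -1/301 (z = 2/(-2 + 20*(-30)) = 2/(-2 - 600) = 2/(-602) = 2*(-1/602) = -1/301 ≈ -0.0033223)
V(Q, G) = -1/301
V(-139, 47) - 1*(-496188) = -1/301 - 1*(-496188) = -1/301 + 496188 = 149352587/301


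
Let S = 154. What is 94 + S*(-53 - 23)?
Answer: -11610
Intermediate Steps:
94 + S*(-53 - 23) = 94 + 154*(-53 - 23) = 94 + 154*(-76) = 94 - 11704 = -11610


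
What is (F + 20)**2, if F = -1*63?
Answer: 1849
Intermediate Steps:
F = -63
(F + 20)**2 = (-63 + 20)**2 = (-43)**2 = 1849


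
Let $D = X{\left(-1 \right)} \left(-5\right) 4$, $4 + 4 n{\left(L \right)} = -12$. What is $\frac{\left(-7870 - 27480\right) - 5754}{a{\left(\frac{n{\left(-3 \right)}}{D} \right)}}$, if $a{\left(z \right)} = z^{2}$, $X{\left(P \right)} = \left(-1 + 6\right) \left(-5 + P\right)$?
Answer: $-924840000$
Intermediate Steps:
$n{\left(L \right)} = -4$ ($n{\left(L \right)} = -1 + \frac{1}{4} \left(-12\right) = -1 - 3 = -4$)
$X{\left(P \right)} = -25 + 5 P$ ($X{\left(P \right)} = 5 \left(-5 + P\right) = -25 + 5 P$)
$D = 600$ ($D = \left(-25 + 5 \left(-1\right)\right) \left(-5\right) 4 = \left(-25 - 5\right) \left(-5\right) 4 = \left(-30\right) \left(-5\right) 4 = 150 \cdot 4 = 600$)
$\frac{\left(-7870 - 27480\right) - 5754}{a{\left(\frac{n{\left(-3 \right)}}{D} \right)}} = \frac{\left(-7870 - 27480\right) - 5754}{\left(- \frac{4}{600}\right)^{2}} = \frac{-35350 - 5754}{\left(\left(-4\right) \frac{1}{600}\right)^{2}} = - \frac{41104}{\left(- \frac{1}{150}\right)^{2}} = - 41104 \frac{1}{\frac{1}{22500}} = \left(-41104\right) 22500 = -924840000$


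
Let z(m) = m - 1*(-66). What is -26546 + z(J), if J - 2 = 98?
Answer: -26380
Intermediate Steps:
J = 100 (J = 2 + 98 = 100)
z(m) = 66 + m (z(m) = m + 66 = 66 + m)
-26546 + z(J) = -26546 + (66 + 100) = -26546 + 166 = -26380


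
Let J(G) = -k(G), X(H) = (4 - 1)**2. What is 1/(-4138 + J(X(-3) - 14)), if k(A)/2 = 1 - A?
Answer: -1/4150 ≈ -0.00024096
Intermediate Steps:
k(A) = 2 - 2*A (k(A) = 2*(1 - A) = 2 - 2*A)
X(H) = 9 (X(H) = 3**2 = 9)
J(G) = -2 + 2*G (J(G) = -(2 - 2*G) = -2 + 2*G)
1/(-4138 + J(X(-3) - 14)) = 1/(-4138 + (-2 + 2*(9 - 14))) = 1/(-4138 + (-2 + 2*(-5))) = 1/(-4138 + (-2 - 10)) = 1/(-4138 - 12) = 1/(-4150) = -1/4150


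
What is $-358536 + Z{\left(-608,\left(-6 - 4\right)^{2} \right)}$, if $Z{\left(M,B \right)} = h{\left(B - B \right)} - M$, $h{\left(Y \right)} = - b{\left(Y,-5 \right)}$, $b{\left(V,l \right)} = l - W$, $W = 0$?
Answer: $-357923$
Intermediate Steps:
$b{\left(V,l \right)} = l$ ($b{\left(V,l \right)} = l - 0 = l + 0 = l$)
$h{\left(Y \right)} = 5$ ($h{\left(Y \right)} = \left(-1\right) \left(-5\right) = 5$)
$Z{\left(M,B \right)} = 5 - M$
$-358536 + Z{\left(-608,\left(-6 - 4\right)^{2} \right)} = -358536 + \left(5 - -608\right) = -358536 + \left(5 + 608\right) = -358536 + 613 = -357923$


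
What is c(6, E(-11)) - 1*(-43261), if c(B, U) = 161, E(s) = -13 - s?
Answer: 43422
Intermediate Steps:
c(6, E(-11)) - 1*(-43261) = 161 - 1*(-43261) = 161 + 43261 = 43422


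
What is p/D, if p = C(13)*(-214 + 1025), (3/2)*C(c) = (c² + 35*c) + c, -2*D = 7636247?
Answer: -2066428/22908741 ≈ -0.090203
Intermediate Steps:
D = -7636247/2 (D = -½*7636247 = -7636247/2 ≈ -3.8181e+6)
C(c) = 24*c + 2*c²/3 (C(c) = 2*((c² + 35*c) + c)/3 = 2*(c² + 36*c)/3 = 24*c + 2*c²/3)
p = 1033214/3 (p = ((⅔)*13*(36 + 13))*(-214 + 1025) = ((⅔)*13*49)*811 = (1274/3)*811 = 1033214/3 ≈ 3.4440e+5)
p/D = 1033214/(3*(-7636247/2)) = (1033214/3)*(-2/7636247) = -2066428/22908741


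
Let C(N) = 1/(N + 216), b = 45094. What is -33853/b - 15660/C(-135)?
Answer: -57199969093/45094 ≈ -1.2685e+6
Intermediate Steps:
C(N) = 1/(216 + N)
-33853/b - 15660/C(-135) = -33853/45094 - 15660/(1/(216 - 135)) = -33853*1/45094 - 15660/(1/81) = -33853/45094 - 15660/1/81 = -33853/45094 - 15660*81 = -33853/45094 - 1268460 = -57199969093/45094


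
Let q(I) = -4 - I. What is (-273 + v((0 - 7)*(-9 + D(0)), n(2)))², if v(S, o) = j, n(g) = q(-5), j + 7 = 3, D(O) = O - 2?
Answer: 76729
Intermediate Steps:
D(O) = -2 + O
j = -4 (j = -7 + 3 = -4)
n(g) = 1 (n(g) = -4 - 1*(-5) = -4 + 5 = 1)
v(S, o) = -4
(-273 + v((0 - 7)*(-9 + D(0)), n(2)))² = (-273 - 4)² = (-277)² = 76729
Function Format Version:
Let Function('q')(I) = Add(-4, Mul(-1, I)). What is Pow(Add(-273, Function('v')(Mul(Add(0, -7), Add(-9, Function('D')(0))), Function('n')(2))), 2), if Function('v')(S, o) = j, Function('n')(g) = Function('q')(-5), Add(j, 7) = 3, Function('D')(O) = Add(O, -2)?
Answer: 76729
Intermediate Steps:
Function('D')(O) = Add(-2, O)
j = -4 (j = Add(-7, 3) = -4)
Function('n')(g) = 1 (Function('n')(g) = Add(-4, Mul(-1, -5)) = Add(-4, 5) = 1)
Function('v')(S, o) = -4
Pow(Add(-273, Function('v')(Mul(Add(0, -7), Add(-9, Function('D')(0))), Function('n')(2))), 2) = Pow(Add(-273, -4), 2) = Pow(-277, 2) = 76729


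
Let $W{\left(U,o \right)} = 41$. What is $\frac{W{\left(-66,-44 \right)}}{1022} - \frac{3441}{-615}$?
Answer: $\frac{1180639}{209510} \approx 5.6352$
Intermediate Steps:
$\frac{W{\left(-66,-44 \right)}}{1022} - \frac{3441}{-615} = \frac{41}{1022} - \frac{3441}{-615} = 41 \cdot \frac{1}{1022} - - \frac{1147}{205} = \frac{41}{1022} + \frac{1147}{205} = \frac{1180639}{209510}$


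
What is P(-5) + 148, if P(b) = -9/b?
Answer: 749/5 ≈ 149.80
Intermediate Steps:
P(-5) + 148 = -9/(-5) + 148 = -9*(-⅕) + 148 = 9/5 + 148 = 749/5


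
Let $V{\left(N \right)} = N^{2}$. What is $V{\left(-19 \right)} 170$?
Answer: $61370$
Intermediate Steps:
$V{\left(-19 \right)} 170 = \left(-19\right)^{2} \cdot 170 = 361 \cdot 170 = 61370$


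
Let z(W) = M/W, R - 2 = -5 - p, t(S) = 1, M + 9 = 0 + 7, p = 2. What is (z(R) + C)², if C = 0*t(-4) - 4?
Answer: 324/25 ≈ 12.960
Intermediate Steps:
M = -2 (M = -9 + (0 + 7) = -9 + 7 = -2)
R = -5 (R = 2 + (-5 - 1*2) = 2 + (-5 - 2) = 2 - 7 = -5)
C = -4 (C = 0*1 - 4 = 0 - 4 = -4)
z(W) = -2/W
(z(R) + C)² = (-2/(-5) - 4)² = (-2*(-⅕) - 4)² = (⅖ - 4)² = (-18/5)² = 324/25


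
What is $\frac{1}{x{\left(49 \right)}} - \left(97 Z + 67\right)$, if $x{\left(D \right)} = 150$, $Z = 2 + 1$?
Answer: $- \frac{53699}{150} \approx -357.99$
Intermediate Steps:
$Z = 3$
$\frac{1}{x{\left(49 \right)}} - \left(97 Z + 67\right) = \frac{1}{150} - \left(97 \cdot 3 + 67\right) = \frac{1}{150} - \left(291 + 67\right) = \frac{1}{150} - 358 = - \frac{53699}{150}$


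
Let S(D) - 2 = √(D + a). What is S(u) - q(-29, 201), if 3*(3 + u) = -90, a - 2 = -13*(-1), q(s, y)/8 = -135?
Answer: 1082 + 3*I*√2 ≈ 1082.0 + 4.2426*I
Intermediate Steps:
q(s, y) = -1080 (q(s, y) = 8*(-135) = -1080)
a = 15 (a = 2 - 13*(-1) = 2 + 13 = 15)
u = -33 (u = -3 + (⅓)*(-90) = -3 - 30 = -33)
S(D) = 2 + √(15 + D) (S(D) = 2 + √(D + 15) = 2 + √(15 + D))
S(u) - q(-29, 201) = (2 + √(15 - 33)) - 1*(-1080) = (2 + √(-18)) + 1080 = (2 + 3*I*√2) + 1080 = 1082 + 3*I*√2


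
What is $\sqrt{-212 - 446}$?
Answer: $i \sqrt{658} \approx 25.652 i$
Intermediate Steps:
$\sqrt{-212 - 446} = \sqrt{-658} = i \sqrt{658}$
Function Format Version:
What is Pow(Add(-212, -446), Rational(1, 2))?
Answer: Mul(I, Pow(658, Rational(1, 2))) ≈ Mul(25.652, I)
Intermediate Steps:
Pow(Add(-212, -446), Rational(1, 2)) = Pow(-658, Rational(1, 2)) = Mul(I, Pow(658, Rational(1, 2)))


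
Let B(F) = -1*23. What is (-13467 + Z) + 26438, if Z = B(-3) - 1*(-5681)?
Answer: 18629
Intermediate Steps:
B(F) = -23
Z = 5658 (Z = -23 - 1*(-5681) = -23 + 5681 = 5658)
(-13467 + Z) + 26438 = (-13467 + 5658) + 26438 = -7809 + 26438 = 18629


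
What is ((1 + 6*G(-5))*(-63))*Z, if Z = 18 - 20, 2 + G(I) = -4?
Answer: -4410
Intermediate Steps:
G(I) = -6 (G(I) = -2 - 4 = -6)
Z = -2
((1 + 6*G(-5))*(-63))*Z = ((1 + 6*(-6))*(-63))*(-2) = ((1 - 36)*(-63))*(-2) = -35*(-63)*(-2) = 2205*(-2) = -4410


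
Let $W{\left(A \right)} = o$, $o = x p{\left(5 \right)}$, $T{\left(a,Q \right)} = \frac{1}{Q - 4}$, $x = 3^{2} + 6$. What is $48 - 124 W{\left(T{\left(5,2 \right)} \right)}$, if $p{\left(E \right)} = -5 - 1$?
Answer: $11208$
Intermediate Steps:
$p{\left(E \right)} = -6$
$x = 15$ ($x = 9 + 6 = 15$)
$T{\left(a,Q \right)} = \frac{1}{-4 + Q}$
$o = -90$ ($o = 15 \left(-6\right) = -90$)
$W{\left(A \right)} = -90$
$48 - 124 W{\left(T{\left(5,2 \right)} \right)} = 48 - -11160 = 48 + 11160 = 11208$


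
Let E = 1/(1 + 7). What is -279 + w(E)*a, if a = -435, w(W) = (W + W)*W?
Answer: -9363/32 ≈ -292.59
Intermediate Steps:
E = 1/8 ≈ 0.12500
w(W) = 2*W**2 (w(W) = (2*W)*W = 2*W**2)
-279 + w(E)*a = -279 + (2*(1/8)**2)*(-435) = -279 + (2*(1/64))*(-435) = -279 + (1/32)*(-435) = -279 - 435/32 = -9363/32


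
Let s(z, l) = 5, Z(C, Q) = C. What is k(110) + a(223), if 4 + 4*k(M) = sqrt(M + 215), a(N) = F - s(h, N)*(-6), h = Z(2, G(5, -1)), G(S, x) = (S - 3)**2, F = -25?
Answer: 4 + 5*sqrt(13)/4 ≈ 8.5069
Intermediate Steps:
G(S, x) = (-3 + S)**2
h = 2
a(N) = 5 (a(N) = -25 - 5*(-6) = -25 - 1*(-30) = -25 + 30 = 5)
k(M) = -1 + sqrt(215 + M)/4 (k(M) = -1 + sqrt(M + 215)/4 = -1 + sqrt(215 + M)/4)
k(110) + a(223) = (-1 + sqrt(215 + 110)/4) + 5 = (-1 + sqrt(325)/4) + 5 = (-1 + (5*sqrt(13))/4) + 5 = (-1 + 5*sqrt(13)/4) + 5 = 4 + 5*sqrt(13)/4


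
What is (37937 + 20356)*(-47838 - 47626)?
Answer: -5564882952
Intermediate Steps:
(37937 + 20356)*(-47838 - 47626) = 58293*(-95464) = -5564882952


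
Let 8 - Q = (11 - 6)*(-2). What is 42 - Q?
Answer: 24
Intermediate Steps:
Q = 18 (Q = 8 - (11 - 6)*(-2) = 8 - 5*(-2) = 8 - 1*(-10) = 8 + 10 = 18)
42 - Q = 42 - 1*18 = 42 - 18 = 24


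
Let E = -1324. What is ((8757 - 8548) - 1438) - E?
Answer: 95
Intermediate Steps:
((8757 - 8548) - 1438) - E = ((8757 - 8548) - 1438) - 1*(-1324) = (209 - 1438) + 1324 = -1229 + 1324 = 95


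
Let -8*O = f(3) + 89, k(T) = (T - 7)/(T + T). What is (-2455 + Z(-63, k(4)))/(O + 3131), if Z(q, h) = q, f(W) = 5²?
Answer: -10072/12467 ≈ -0.80789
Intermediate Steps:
f(W) = 25
k(T) = (-7 + T)/(2*T) (k(T) = (-7 + T)/((2*T)) = (-7 + T)*(1/(2*T)) = (-7 + T)/(2*T))
O = -57/4 (O = -(25 + 89)/8 = -⅛*114 = -57/4 ≈ -14.250)
(-2455 + Z(-63, k(4)))/(O + 3131) = (-2455 - 63)/(-57/4 + 3131) = -2518/12467/4 = -2518*4/12467 = -10072/12467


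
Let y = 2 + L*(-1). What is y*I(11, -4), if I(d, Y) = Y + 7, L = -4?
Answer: 18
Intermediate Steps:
I(d, Y) = 7 + Y
y = 6 (y = 2 - 4*(-1) = 2 + 4 = 6)
y*I(11, -4) = 6*(7 - 4) = 6*3 = 18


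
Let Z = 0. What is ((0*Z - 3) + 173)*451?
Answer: 76670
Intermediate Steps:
((0*Z - 3) + 173)*451 = ((0*0 - 3) + 173)*451 = ((0 - 3) + 173)*451 = (-3 + 173)*451 = 170*451 = 76670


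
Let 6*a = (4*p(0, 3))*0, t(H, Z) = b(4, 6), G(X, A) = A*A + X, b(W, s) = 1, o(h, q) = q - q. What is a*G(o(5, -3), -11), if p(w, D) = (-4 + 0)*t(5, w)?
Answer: 0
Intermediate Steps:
o(h, q) = 0
G(X, A) = X + A² (G(X, A) = A² + X = X + A²)
t(H, Z) = 1
p(w, D) = -4 (p(w, D) = (-4 + 0)*1 = -4*1 = -4)
a = 0 (a = ((4*(-4))*0)/6 = (-16*0)/6 = (⅙)*0 = 0)
a*G(o(5, -3), -11) = 0*(0 + (-11)²) = 0*(0 + 121) = 0*121 = 0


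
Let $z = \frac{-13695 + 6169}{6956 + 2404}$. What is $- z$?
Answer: $\frac{3763}{4680} \approx 0.80406$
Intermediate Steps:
$z = - \frac{3763}{4680}$ ($z = - \frac{7526}{9360} = \left(-7526\right) \frac{1}{9360} = - \frac{3763}{4680} \approx -0.80406$)
$- z = \left(-1\right) \left(- \frac{3763}{4680}\right) = \frac{3763}{4680}$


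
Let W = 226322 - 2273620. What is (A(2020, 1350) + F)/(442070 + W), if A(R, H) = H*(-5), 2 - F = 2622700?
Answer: 657362/401307 ≈ 1.6381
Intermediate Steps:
F = -2622698 (F = 2 - 1*2622700 = 2 - 2622700 = -2622698)
A(R, H) = -5*H
W = -2047298
(A(2020, 1350) + F)/(442070 + W) = (-5*1350 - 2622698)/(442070 - 2047298) = (-6750 - 2622698)/(-1605228) = -2629448*(-1/1605228) = 657362/401307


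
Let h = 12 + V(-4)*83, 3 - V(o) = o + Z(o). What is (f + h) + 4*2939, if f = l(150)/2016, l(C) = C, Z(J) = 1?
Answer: 4121401/336 ≈ 12266.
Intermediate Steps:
V(o) = 2 - o (V(o) = 3 - (o + 1) = 3 - (1 + o) = 3 + (-1 - o) = 2 - o)
h = 510 (h = 12 + (2 - 1*(-4))*83 = 12 + (2 + 4)*83 = 12 + 6*83 = 12 + 498 = 510)
f = 25/336 (f = 150/2016 = 150*(1/2016) = 25/336 ≈ 0.074405)
(f + h) + 4*2939 = (25/336 + 510) + 4*2939 = 171385/336 + 11756 = 4121401/336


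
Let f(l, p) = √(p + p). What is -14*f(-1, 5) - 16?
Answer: -16 - 14*√10 ≈ -60.272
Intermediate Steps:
f(l, p) = √2*√p (f(l, p) = √(2*p) = √2*√p)
-14*f(-1, 5) - 16 = -14*√2*√5 - 16 = -14*√10 - 16 = -16 - 14*√10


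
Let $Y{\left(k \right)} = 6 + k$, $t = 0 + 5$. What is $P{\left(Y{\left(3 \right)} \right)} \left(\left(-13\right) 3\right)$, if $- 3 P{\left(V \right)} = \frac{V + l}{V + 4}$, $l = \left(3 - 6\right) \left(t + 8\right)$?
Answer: $-30$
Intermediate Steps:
$t = 5$
$l = -39$ ($l = \left(3 - 6\right) \left(5 + 8\right) = \left(-3\right) 13 = -39$)
$P{\left(V \right)} = - \frac{-39 + V}{3 \left(4 + V\right)}$ ($P{\left(V \right)} = - \frac{\left(V - 39\right) \frac{1}{V + 4}}{3} = - \frac{\left(-39 + V\right) \frac{1}{4 + V}}{3} = - \frac{\frac{1}{4 + V} \left(-39 + V\right)}{3} = - \frac{-39 + V}{3 \left(4 + V\right)}$)
$P{\left(Y{\left(3 \right)} \right)} \left(\left(-13\right) 3\right) = \frac{39 - \left(6 + 3\right)}{3 \left(4 + \left(6 + 3\right)\right)} \left(\left(-13\right) 3\right) = \frac{39 - 9}{3 \left(4 + 9\right)} \left(-39\right) = \frac{39 - 9}{3 \cdot 13} \left(-39\right) = \frac{1}{3} \cdot \frac{1}{13} \cdot 30 \left(-39\right) = \frac{10}{13} \left(-39\right) = -30$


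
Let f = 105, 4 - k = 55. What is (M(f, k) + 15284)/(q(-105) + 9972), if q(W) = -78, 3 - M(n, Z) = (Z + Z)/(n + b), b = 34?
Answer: 2124995/1375266 ≈ 1.5452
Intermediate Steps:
k = -51 (k = 4 - 1*55 = 4 - 55 = -51)
M(n, Z) = 3 - 2*Z/(34 + n) (M(n, Z) = 3 - (Z + Z)/(n + 34) = 3 - 2*Z/(34 + n))
(M(f, k) + 15284)/(q(-105) + 9972) = ((102 - 2*(-51) + 3*105)/(34 + 105) + 15284)/(-78 + 9972) = ((102 + 102 + 315)/139 + 15284)/9894 = ((1/139)*519 + 15284)*(1/9894) = (519/139 + 15284)*(1/9894) = (2124995/139)*(1/9894) = 2124995/1375266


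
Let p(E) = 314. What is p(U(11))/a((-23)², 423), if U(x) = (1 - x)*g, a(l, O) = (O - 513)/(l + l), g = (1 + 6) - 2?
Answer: -166106/45 ≈ -3691.2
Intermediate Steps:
g = 5 (g = 7 - 2 = 5)
a(l, O) = (-513 + O)/(2*l) (a(l, O) = (-513 + O)/((2*l)) = (-513 + O)*(1/(2*l)) = (-513 + O)/(2*l))
U(x) = 5 - 5*x (U(x) = (1 - x)*5 = 5 - 5*x)
p(U(11))/a((-23)², 423) = 314/(((-513 + 423)/(2*((-23)²)))) = 314/(((½)*(-90)/529)) = 314/(((½)*(1/529)*(-90))) = 314/(-45/529) = 314*(-529/45) = -166106/45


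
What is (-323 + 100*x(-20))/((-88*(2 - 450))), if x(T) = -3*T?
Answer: 811/5632 ≈ 0.14400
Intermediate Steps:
(-323 + 100*x(-20))/((-88*(2 - 450))) = (-323 + 100*(-3*(-20)))/((-88*(2 - 450))) = (-323 + 100*60)/((-88*(-448))) = (-323 + 6000)/39424 = 5677*(1/39424) = 811/5632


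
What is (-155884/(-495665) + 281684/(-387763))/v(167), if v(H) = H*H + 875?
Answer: -6597904364/460704712105815 ≈ -1.4321e-5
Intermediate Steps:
v(H) = 875 + H² (v(H) = H² + 875 = 875 + H²)
(-155884/(-495665) + 281684/(-387763))/v(167) = (-155884/(-495665) + 281684/(-387763))/(875 + 167²) = (-155884*(-1/495665) + 281684*(-1/387763))/(875 + 27889) = (155884/495665 - 281684/387763)/28764 = -79174852368/192200547395*1/28764 = -6597904364/460704712105815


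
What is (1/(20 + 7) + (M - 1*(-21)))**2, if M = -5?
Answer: 187489/729 ≈ 257.19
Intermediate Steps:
(1/(20 + 7) + (M - 1*(-21)))**2 = (1/(20 + 7) + (-5 - 1*(-21)))**2 = (1/27 + (-5 + 21))**2 = (1/27 + 16)**2 = (433/27)**2 = 187489/729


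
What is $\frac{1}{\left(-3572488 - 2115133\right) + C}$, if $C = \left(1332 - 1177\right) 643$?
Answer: $- \frac{1}{5587956} \approx -1.7896 \cdot 10^{-7}$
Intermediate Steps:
$C = 99665$ ($C = 155 \cdot 643 = 99665$)
$\frac{1}{\left(-3572488 - 2115133\right) + C} = \frac{1}{\left(-3572488 - 2115133\right) + 99665} = \frac{1}{-5687621 + 99665} = \frac{1}{-5587956} = - \frac{1}{5587956}$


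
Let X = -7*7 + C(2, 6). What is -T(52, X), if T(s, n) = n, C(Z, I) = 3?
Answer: 46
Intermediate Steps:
X = -46 (X = -7*7 + 3 = -49 + 3 = -46)
-T(52, X) = -1*(-46) = 46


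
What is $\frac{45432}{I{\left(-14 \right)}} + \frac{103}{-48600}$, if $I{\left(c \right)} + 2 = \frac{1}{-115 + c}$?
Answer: $- \frac{284831407477}{12587400} \approx -22628.0$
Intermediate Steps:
$I{\left(c \right)} = -2 + \frac{1}{-115 + c}$
$\frac{45432}{I{\left(-14 \right)}} + \frac{103}{-48600} = \frac{45432}{\frac{1}{-115 - 14} \left(231 - -28\right)} + \frac{103}{-48600} = \frac{45432}{\frac{1}{-129} \left(231 + 28\right)} + 103 \left(- \frac{1}{48600}\right) = \frac{45432}{\left(- \frac{1}{129}\right) 259} - \frac{103}{48600} = \frac{45432}{- \frac{259}{129}} - \frac{103}{48600} = 45432 \left(- \frac{129}{259}\right) - \frac{103}{48600} = - \frac{5860728}{259} - \frac{103}{48600} = - \frac{284831407477}{12587400}$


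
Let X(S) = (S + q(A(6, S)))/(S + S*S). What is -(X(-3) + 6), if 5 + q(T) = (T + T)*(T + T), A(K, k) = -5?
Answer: -64/3 ≈ -21.333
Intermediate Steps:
q(T) = -5 + 4*T² (q(T) = -5 + (T + T)*(T + T) = -5 + (2*T)*(2*T) = -5 + 4*T²)
X(S) = (95 + S)/(S + S²) (X(S) = (S + (-5 + 4*(-5)²))/(S + S*S) = (S + (-5 + 4*25))/(S + S²) = (S + (-5 + 100))/(S + S²) = (S + 95)/(S + S²) = (95 + S)/(S + S²))
-(X(-3) + 6) = -((95 - 3)/((-3)*(1 - 3)) + 6) = -(-⅓*92/(-2) + 6) = -(-⅓*(-½)*92 + 6) = -(46/3 + 6) = -1*64/3 = -64/3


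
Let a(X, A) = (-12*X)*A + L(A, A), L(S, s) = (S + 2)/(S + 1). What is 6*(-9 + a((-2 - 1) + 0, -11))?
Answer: -12123/5 ≈ -2424.6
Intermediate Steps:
L(S, s) = (2 + S)/(1 + S)
a(X, A) = (2 + A)/(1 + A) - 12*A*X (a(X, A) = (-12*X)*A + (2 + A)/(1 + A) = -12*A*X + (2 + A)/(1 + A) = (2 + A)/(1 + A) - 12*A*X)
6*(-9 + a((-2 - 1) + 0, -11)) = 6*(-9 + (2 - 11 - 12*(-11)*((-2 - 1) + 0)*(1 - 11))/(1 - 11)) = 6*(-9 + (2 - 11 - 12*(-11)*(-3 + 0)*(-10))/(-10)) = 6*(-9 - (2 - 11 - 12*(-11)*(-3)*(-10))/10) = 6*(-9 - (2 - 11 + 3960)/10) = 6*(-9 - ⅒*3951) = 6*(-9 - 3951/10) = 6*(-4041/10) = -12123/5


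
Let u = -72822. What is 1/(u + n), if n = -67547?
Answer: -1/140369 ≈ -7.1241e-6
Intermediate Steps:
1/(u + n) = 1/(-72822 - 67547) = 1/(-140369) = -1/140369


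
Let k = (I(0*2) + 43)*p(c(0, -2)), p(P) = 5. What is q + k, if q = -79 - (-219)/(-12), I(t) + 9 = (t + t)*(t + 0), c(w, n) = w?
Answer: 291/4 ≈ 72.750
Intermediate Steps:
I(t) = -9 + 2*t**2 (I(t) = -9 + (t + t)*(t + 0) = -9 + (2*t)*t = -9 + 2*t**2)
q = -389/4 (q = -79 - (-219)*(-1)/12 = -79 - 1*73/4 = -79 - 73/4 = -389/4 ≈ -97.250)
k = 170 (k = ((-9 + 2*(0*2)**2) + 43)*5 = ((-9 + 2*0**2) + 43)*5 = ((-9 + 2*0) + 43)*5 = ((-9 + 0) + 43)*5 = (-9 + 43)*5 = 34*5 = 170)
q + k = -389/4 + 170 = 291/4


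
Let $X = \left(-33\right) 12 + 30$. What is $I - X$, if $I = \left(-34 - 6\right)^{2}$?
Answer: $1966$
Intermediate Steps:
$X = -366$ ($X = -396 + 30 = -366$)
$I = 1600$ ($I = \left(-34 - 6\right)^{2} = \left(-40\right)^{2} = 1600$)
$I - X = 1600 - -366 = 1600 + 366 = 1966$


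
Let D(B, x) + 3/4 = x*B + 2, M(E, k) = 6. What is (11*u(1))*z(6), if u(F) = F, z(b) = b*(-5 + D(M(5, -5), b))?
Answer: 4257/2 ≈ 2128.5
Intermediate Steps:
D(B, x) = 5/4 + B*x (D(B, x) = -¾ + (x*B + 2) = -¾ + (B*x + 2) = -¾ + (2 + B*x) = 5/4 + B*x)
z(b) = b*(-15/4 + 6*b) (z(b) = b*(-5 + (5/4 + 6*b)) = b*(-15/4 + 6*b))
(11*u(1))*z(6) = (11*1)*((¾)*6*(-5 + 8*6)) = 11*((¾)*6*(-5 + 48)) = 11*((¾)*6*43) = 11*(387/2) = 4257/2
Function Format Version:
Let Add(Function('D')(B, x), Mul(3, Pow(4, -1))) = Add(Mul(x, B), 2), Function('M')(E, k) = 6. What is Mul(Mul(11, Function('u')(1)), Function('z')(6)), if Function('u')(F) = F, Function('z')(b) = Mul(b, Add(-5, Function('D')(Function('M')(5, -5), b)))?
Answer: Rational(4257, 2) ≈ 2128.5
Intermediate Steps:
Function('D')(B, x) = Add(Rational(5, 4), Mul(B, x)) (Function('D')(B, x) = Add(Rational(-3, 4), Add(Mul(x, B), 2)) = Add(Rational(-3, 4), Add(Mul(B, x), 2)) = Add(Rational(-3, 4), Add(2, Mul(B, x))) = Add(Rational(5, 4), Mul(B, x)))
Function('z')(b) = Mul(b, Add(Rational(-15, 4), Mul(6, b))) (Function('z')(b) = Mul(b, Add(-5, Add(Rational(5, 4), Mul(6, b)))) = Mul(b, Add(Rational(-15, 4), Mul(6, b))))
Mul(Mul(11, Function('u')(1)), Function('z')(6)) = Mul(Mul(11, 1), Mul(Rational(3, 4), 6, Add(-5, Mul(8, 6)))) = Mul(11, Mul(Rational(3, 4), 6, Add(-5, 48))) = Mul(11, Mul(Rational(3, 4), 6, 43)) = Mul(11, Rational(387, 2)) = Rational(4257, 2)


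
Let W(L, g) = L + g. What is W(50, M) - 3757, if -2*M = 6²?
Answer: -3725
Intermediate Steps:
M = -18 (M = -½*6² = -½*36 = -18)
W(50, M) - 3757 = (50 - 18) - 3757 = 32 - 3757 = -3725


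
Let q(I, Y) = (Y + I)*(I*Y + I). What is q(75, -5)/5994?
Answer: -3500/999 ≈ -3.5035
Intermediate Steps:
q(I, Y) = (I + Y)*(I + I*Y)
q(75, -5)/5994 = (75*(75 - 5 + (-5)**2 + 75*(-5)))/5994 = (75*(75 - 5 + 25 - 375))*(1/5994) = (75*(-280))*(1/5994) = -21000*1/5994 = -3500/999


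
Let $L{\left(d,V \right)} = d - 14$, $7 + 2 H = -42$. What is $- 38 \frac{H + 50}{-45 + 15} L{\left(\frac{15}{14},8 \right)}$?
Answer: $- \frac{58463}{140} \approx -417.59$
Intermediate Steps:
$H = - \frac{49}{2}$ ($H = - \frac{7}{2} + \frac{1}{2} \left(-42\right) = - \frac{7}{2} - 21 = - \frac{49}{2} \approx -24.5$)
$L{\left(d,V \right)} = -14 + d$
$- 38 \frac{H + 50}{-45 + 15} L{\left(\frac{15}{14},8 \right)} = - 38 \frac{- \frac{49}{2} + 50}{-45 + 15} \left(-14 + \frac{15}{14}\right) = - 38 \frac{51}{2 \left(-30\right)} \left(-14 + 15 \cdot \frac{1}{14}\right) = - 38 \cdot \frac{51}{2} \left(- \frac{1}{30}\right) \left(-14 + \frac{15}{14}\right) = \left(-38\right) \left(- \frac{17}{20}\right) \left(- \frac{181}{14}\right) = \frac{323}{10} \left(- \frac{181}{14}\right) = - \frac{58463}{140}$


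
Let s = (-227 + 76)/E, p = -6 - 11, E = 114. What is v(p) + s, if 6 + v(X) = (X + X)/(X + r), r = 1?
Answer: -2371/456 ≈ -5.1996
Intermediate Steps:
p = -17
v(X) = -6 + 2*X/(1 + X) (v(X) = -6 + (X + X)/(X + 1) = -6 + (2*X)/(1 + X) = -6 + 2*X/(1 + X))
s = -151/114 (s = (-227 + 76)/114 = -151*1/114 = -151/114 ≈ -1.3246)
v(p) + s = 2*(-3 - 2*(-17))/(1 - 17) - 151/114 = 2*(-3 + 34)/(-16) - 151/114 = 2*(-1/16)*31 - 151/114 = -31/8 - 151/114 = -2371/456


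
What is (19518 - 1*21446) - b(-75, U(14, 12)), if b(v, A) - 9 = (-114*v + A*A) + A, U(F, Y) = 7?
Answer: -10543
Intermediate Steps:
b(v, A) = 9 + A + A**2 - 114*v (b(v, A) = 9 + ((-114*v + A*A) + A) = 9 + ((-114*v + A**2) + A) = 9 + ((A**2 - 114*v) + A) = 9 + (A + A**2 - 114*v) = 9 + A + A**2 - 114*v)
(19518 - 1*21446) - b(-75, U(14, 12)) = (19518 - 1*21446) - (9 + 7 + 7**2 - 114*(-75)) = (19518 - 21446) - (9 + 7 + 49 + 8550) = -1928 - 1*8615 = -1928 - 8615 = -10543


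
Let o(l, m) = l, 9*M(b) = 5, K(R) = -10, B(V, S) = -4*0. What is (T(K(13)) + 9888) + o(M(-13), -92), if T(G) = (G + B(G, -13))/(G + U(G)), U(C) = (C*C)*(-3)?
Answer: 2758916/279 ≈ 9888.6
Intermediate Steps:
U(C) = -3*C² (U(C) = C²*(-3) = -3*C²)
B(V, S) = 0
T(G) = G/(G - 3*G²) (T(G) = (G + 0)/(G - 3*G²) = G/(G - 3*G²))
M(b) = 5/9 (M(b) = (⅑)*5 = 5/9)
(T(K(13)) + 9888) + o(M(-13), -92) = (-1/(-1 + 3*(-10)) + 9888) + 5/9 = (-1/(-1 - 30) + 9888) + 5/9 = (-1/(-31) + 9888) + 5/9 = (-1*(-1/31) + 9888) + 5/9 = (1/31 + 9888) + 5/9 = 306529/31 + 5/9 = 2758916/279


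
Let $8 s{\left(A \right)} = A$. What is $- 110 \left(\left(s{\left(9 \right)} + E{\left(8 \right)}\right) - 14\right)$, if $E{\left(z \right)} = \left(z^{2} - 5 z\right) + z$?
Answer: $- \frac{8415}{4} \approx -2103.8$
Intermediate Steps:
$s{\left(A \right)} = \frac{A}{8}$
$E{\left(z \right)} = z^{2} - 4 z$
$- 110 \left(\left(s{\left(9 \right)} + E{\left(8 \right)}\right) - 14\right) = - 110 \left(\left(\frac{1}{8} \cdot 9 + 8 \left(-4 + 8\right)\right) - 14\right) = - 110 \left(\left(\frac{9}{8} + 8 \cdot 4\right) - 14\right) = - 110 \left(\left(\frac{9}{8} + 32\right) - 14\right) = - 110 \left(\frac{265}{8} - 14\right) = \left(-110\right) \frac{153}{8} = - \frac{8415}{4}$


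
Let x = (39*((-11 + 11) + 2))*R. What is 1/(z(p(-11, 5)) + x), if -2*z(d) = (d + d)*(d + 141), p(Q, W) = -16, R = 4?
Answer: 1/2312 ≈ 0.00043253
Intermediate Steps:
x = 312 (x = (39*((-11 + 11) + 2))*4 = (39*(0 + 2))*4 = (39*2)*4 = 78*4 = 312)
z(d) = -d*(141 + d) (z(d) = -(d + d)*(d + 141)/2 = -2*d*(141 + d)/2 = -d*(141 + d))
1/(z(p(-11, 5)) + x) = 1/(-1*(-16)*(141 - 16) + 312) = 1/(-1*(-16)*125 + 312) = 1/(2000 + 312) = 1/2312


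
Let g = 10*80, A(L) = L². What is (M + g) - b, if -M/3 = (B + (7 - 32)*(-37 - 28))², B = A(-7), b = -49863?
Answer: -8356165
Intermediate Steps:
B = 49 (B = (-7)² = 49)
M = -8406828 (M = -3*(49 + (7 - 32)*(-37 - 28))² = -3*(49 - 25*(-65))² = -3*(49 + 1625)² = -3*1674² = -3*2802276 = -8406828)
g = 800
(M + g) - b = (-8406828 + 800) - 1*(-49863) = -8406028 + 49863 = -8356165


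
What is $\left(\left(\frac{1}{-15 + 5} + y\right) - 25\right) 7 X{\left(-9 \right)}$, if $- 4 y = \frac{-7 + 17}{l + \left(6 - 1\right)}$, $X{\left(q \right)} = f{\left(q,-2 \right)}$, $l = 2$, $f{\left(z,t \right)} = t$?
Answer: $\frac{1782}{5} \approx 356.4$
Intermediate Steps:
$X{\left(q \right)} = -2$
$y = - \frac{5}{14}$ ($y = - \frac{\left(-7 + 17\right) \frac{1}{2 + \left(6 - 1\right)}}{4} = - \frac{10 \frac{1}{2 + 5}}{4} = - \frac{10 \cdot \frac{1}{7}}{4} = \left(- \frac{1}{4}\right) \frac{10}{7} = - \frac{5}{14} \approx -0.35714$)
$\left(\left(\frac{1}{-15 + 5} + y\right) - 25\right) 7 X{\left(-9 \right)} = \left(\left(\frac{1}{-15 + 5} - \frac{5}{14}\right) - 25\right) 7 \left(-2\right) = \left(\left(\frac{1}{-10} - \frac{5}{14}\right) - 25\right) 7 \left(-2\right) = \left(\left(- \frac{1}{10} - \frac{5}{14}\right) - 25\right) 7 \left(-2\right) = \left(- \frac{16}{35} - 25\right) 7 \left(-2\right) = \left(- \frac{891}{35}\right) 7 \left(-2\right) = \left(- \frac{891}{5}\right) \left(-2\right) = \frac{1782}{5}$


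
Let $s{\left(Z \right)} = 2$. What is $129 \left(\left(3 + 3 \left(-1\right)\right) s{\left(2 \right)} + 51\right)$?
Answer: $6579$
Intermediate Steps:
$129 \left(\left(3 + 3 \left(-1\right)\right) s{\left(2 \right)} + 51\right) = 129 \left(\left(3 + 3 \left(-1\right)\right) 2 + 51\right) = 129 \left(\left(3 - 3\right) 2 + 51\right) = 129 \left(0 \cdot 2 + 51\right) = 129 \left(0 + 51\right) = 129 \cdot 51 = 6579$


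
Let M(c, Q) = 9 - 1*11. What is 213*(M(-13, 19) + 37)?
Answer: 7455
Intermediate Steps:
M(c, Q) = -2 (M(c, Q) = 9 - 11 = -2)
213*(M(-13, 19) + 37) = 213*(-2 + 37) = 213*35 = 7455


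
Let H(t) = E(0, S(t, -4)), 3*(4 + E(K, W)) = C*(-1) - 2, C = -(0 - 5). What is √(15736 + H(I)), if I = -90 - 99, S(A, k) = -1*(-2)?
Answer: √141567/3 ≈ 125.42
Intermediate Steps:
S(A, k) = 2
C = 5 (C = -1*(-5) = 5)
I = -189
E(K, W) = -19/3 (E(K, W) = -4 + (5*(-1) - 2)/3 = -4 + (-5 - 2)/3 = -4 + (⅓)*(-7) = -4 - 7/3 = -19/3)
H(t) = -19/3
√(15736 + H(I)) = √(15736 - 19/3) = √(47189/3) = √141567/3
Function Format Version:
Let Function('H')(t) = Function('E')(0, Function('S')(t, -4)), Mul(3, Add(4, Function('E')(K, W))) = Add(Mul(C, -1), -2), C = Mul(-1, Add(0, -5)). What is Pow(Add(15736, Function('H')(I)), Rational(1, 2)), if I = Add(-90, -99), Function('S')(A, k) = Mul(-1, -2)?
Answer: Mul(Rational(1, 3), Pow(141567, Rational(1, 2))) ≈ 125.42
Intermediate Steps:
Function('S')(A, k) = 2
C = 5 (C = Mul(-1, -5) = 5)
I = -189
Function('E')(K, W) = Rational(-19, 3) (Function('E')(K, W) = Add(-4, Mul(Rational(1, 3), Add(Mul(5, -1), -2))) = Add(-4, Mul(Rational(1, 3), Add(-5, -2))) = Add(-4, Mul(Rational(1, 3), -7)) = Add(-4, Rational(-7, 3)) = Rational(-19, 3))
Function('H')(t) = Rational(-19, 3)
Pow(Add(15736, Function('H')(I)), Rational(1, 2)) = Pow(Add(15736, Rational(-19, 3)), Rational(1, 2)) = Pow(Rational(47189, 3), Rational(1, 2)) = Mul(Rational(1, 3), Pow(141567, Rational(1, 2)))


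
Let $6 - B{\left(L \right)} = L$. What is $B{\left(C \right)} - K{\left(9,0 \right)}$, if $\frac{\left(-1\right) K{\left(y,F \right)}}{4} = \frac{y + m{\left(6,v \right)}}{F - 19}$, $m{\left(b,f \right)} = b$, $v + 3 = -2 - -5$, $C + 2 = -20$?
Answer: $\frac{472}{19} \approx 24.842$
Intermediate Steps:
$C = -22$ ($C = -2 - 20 = -22$)
$v = 0$ ($v = -3 - -3 = -3 + \left(-2 + 5\right) = -3 + 3 = 0$)
$B{\left(L \right)} = 6 - L$
$K{\left(y,F \right)} = - \frac{4 \left(6 + y\right)}{-19 + F}$ ($K{\left(y,F \right)} = - 4 \frac{y + 6}{F - 19} = - 4 \frac{6 + y}{-19 + F} = - \frac{4 \left(6 + y\right)}{-19 + F}$)
$B{\left(C \right)} - K{\left(9,0 \right)} = \left(6 - -22\right) - \frac{4 \left(-6 - 9\right)}{-19 + 0} = \left(6 + 22\right) - \frac{4 \left(-6 - 9\right)}{-19} = 28 - 4 \left(- \frac{1}{19}\right) \left(-15\right) = 28 - \frac{60}{19} = \frac{472}{19}$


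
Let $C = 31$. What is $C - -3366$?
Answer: $3397$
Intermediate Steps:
$C - -3366 = 31 - -3366 = 31 + 3366 = 3397$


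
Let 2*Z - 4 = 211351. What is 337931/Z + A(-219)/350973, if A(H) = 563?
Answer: 237328306591/74179898415 ≈ 3.1994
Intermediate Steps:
Z = 211355/2 (Z = 2 + (½)*211351 = 2 + 211351/2 = 211355/2 ≈ 1.0568e+5)
337931/Z + A(-219)/350973 = 337931/(211355/2) + 563/350973 = 337931*(2/211355) + 563*(1/350973) = 675862/211355 + 563/350973 = 237328306591/74179898415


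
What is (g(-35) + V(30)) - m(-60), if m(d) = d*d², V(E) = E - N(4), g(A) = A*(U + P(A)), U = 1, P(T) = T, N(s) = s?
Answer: 217216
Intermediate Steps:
g(A) = A*(1 + A)
V(E) = -4 + E (V(E) = E - 1*4 = E - 4 = -4 + E)
m(d) = d³
(g(-35) + V(30)) - m(-60) = (-35*(1 - 35) + (-4 + 30)) - 1*(-60)³ = (-35*(-34) + 26) - 1*(-216000) = (1190 + 26) + 216000 = 1216 + 216000 = 217216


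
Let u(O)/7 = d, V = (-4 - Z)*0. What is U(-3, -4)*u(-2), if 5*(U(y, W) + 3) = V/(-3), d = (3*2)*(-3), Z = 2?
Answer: 378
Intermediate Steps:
d = -18 (d = 6*(-3) = -18)
V = 0 (V = (-4 - 1*2)*0 = (-4 - 2)*0 = -6*0 = 0)
u(O) = -126 (u(O) = 7*(-18) = -126)
U(y, W) = -3 (U(y, W) = -3 + (0/(-3))/5 = -3 + (0*(-1/3))/5 = -3 + (1/5)*0 = -3 + 0 = -3)
U(-3, -4)*u(-2) = -3*(-126) = 378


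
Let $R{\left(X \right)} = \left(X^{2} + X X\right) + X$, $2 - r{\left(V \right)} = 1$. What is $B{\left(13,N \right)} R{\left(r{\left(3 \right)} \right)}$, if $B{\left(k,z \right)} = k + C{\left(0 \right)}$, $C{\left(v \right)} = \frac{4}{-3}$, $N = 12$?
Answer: $35$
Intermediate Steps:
$r{\left(V \right)} = 1$ ($r{\left(V \right)} = 2 - 1 = 1$)
$R{\left(X \right)} = X + 2 X^{2}$ ($R{\left(X \right)} = \left(X^{2} + X^{2}\right) + X = 2 X^{2} + X = X + 2 X^{2}$)
$C{\left(v \right)} = - \frac{4}{3}$ ($C{\left(v \right)} = 4 \left(- \frac{1}{3}\right) = - \frac{4}{3}$)
$B{\left(k,z \right)} = - \frac{4}{3} + k$ ($B{\left(k,z \right)} = k - \frac{4}{3} = - \frac{4}{3} + k$)
$B{\left(13,N \right)} R{\left(r{\left(3 \right)} \right)} = \left(- \frac{4}{3} + 13\right) 1 \left(1 + 2 \cdot 1\right) = \frac{35 \cdot 1 \left(1 + 2\right)}{3} = \frac{35 \cdot 1 \cdot 3}{3} = \frac{35}{3} \cdot 3 = 35$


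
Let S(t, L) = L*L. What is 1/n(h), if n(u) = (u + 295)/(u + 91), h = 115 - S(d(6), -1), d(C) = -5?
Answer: 205/409 ≈ 0.50122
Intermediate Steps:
S(t, L) = L**2
h = 114 (h = 115 - 1*(-1)**2 = 115 - 1*1 = 115 - 1 = 114)
n(u) = (295 + u)/(91 + u)
1/n(h) = 1/((295 + 114)/(91 + 114)) = 1/(409/205) = 205/409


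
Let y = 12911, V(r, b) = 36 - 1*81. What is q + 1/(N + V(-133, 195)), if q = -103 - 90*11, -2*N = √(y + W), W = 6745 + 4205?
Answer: -17226593/15761 - 2*√23861/15761 ≈ -1093.0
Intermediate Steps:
V(r, b) = -45 (V(r, b) = 36 - 81 = -45)
W = 10950
N = -√23861/2 (N = -√(12911 + 10950)/2 = -√23861/2 ≈ -77.235)
q = -1093 (q = -103 - 990 = -1093)
q + 1/(N + V(-133, 195)) = -1093 + 1/(-√23861/2 - 45) = -1093 + 1/(-45 - √23861/2)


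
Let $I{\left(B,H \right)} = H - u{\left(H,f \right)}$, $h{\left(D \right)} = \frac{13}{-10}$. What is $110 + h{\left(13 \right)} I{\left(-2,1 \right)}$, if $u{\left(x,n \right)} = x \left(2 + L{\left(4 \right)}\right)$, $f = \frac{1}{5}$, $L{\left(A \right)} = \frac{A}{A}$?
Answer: $\frac{563}{5} \approx 112.6$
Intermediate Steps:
$L{\left(A \right)} = 1$
$h{\left(D \right)} = - \frac{13}{10}$ ($h{\left(D \right)} = 13 \left(- \frac{1}{10}\right) = - \frac{13}{10}$)
$f = \frac{1}{5} \approx 0.2$
$u{\left(x,n \right)} = 3 x$ ($u{\left(x,n \right)} = x \left(2 + 1\right) = x 3 = 3 x$)
$I{\left(B,H \right)} = - 2 H$ ($I{\left(B,H \right)} = H - 3 H = - 2 H$)
$110 + h{\left(13 \right)} I{\left(-2,1 \right)} = 110 - \frac{13 \left(\left(-2\right) 1\right)}{10} = 110 - - \frac{13}{5} = 110 + \frac{13}{5} = \frac{563}{5}$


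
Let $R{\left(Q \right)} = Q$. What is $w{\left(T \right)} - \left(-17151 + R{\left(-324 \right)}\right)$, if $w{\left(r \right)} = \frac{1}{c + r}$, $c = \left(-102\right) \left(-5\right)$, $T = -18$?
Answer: $\frac{8597701}{492} \approx 17475.0$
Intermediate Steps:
$c = 510$
$w{\left(r \right)} = \frac{1}{510 + r}$
$w{\left(T \right)} - \left(-17151 + R{\left(-324 \right)}\right) = \frac{1}{510 - 18} - \left(-17151 - 324\right) = \frac{1}{492} - -17475 = \frac{1}{492} + 17475 = \frac{8597701}{492}$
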